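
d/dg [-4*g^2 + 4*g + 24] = 4 - 8*g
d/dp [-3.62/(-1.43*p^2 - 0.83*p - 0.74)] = (-10.3532*p - 3.0046)/(1.43*p^2 + 0.83*p + 0.74)^2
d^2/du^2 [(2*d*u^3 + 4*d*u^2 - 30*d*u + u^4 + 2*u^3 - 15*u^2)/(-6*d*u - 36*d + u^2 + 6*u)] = 2*(-4*u*(-3*d + u + 3)^2*(2*d*u^2 + 4*d*u - 30*d + u^3 + 2*u^2 - 15*u) + (6*d*u + 36*d - u^2 - 6*u)^2*(-6*d*u - 4*d - 6*u^2 - 6*u + 15) + (6*d*u + 36*d - u^2 - 6*u)*(-2*d*u^3 - 4*d*u^2 + 30*d*u - u^4 - 2*u^3 + 15*u^2 - 4*(-3*d + u + 3)*(3*d*u^2 + 4*d*u - 15*d + 2*u^3 + 3*u^2 - 15*u)))/(6*d*u + 36*d - u^2 - 6*u)^3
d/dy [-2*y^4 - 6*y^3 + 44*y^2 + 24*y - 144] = -8*y^3 - 18*y^2 + 88*y + 24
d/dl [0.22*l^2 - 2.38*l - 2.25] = 0.44*l - 2.38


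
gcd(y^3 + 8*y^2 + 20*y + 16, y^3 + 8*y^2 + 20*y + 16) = y^3 + 8*y^2 + 20*y + 16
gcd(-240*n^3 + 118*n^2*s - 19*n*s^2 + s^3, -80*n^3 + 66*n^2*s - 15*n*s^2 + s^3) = 40*n^2 - 13*n*s + s^2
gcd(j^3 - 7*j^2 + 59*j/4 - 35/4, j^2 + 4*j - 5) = j - 1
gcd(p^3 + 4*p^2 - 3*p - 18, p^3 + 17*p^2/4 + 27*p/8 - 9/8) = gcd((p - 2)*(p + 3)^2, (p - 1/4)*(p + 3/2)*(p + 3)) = p + 3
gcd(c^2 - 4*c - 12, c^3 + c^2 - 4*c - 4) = c + 2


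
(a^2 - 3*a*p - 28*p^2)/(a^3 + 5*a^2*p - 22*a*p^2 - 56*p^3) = (a^2 - 3*a*p - 28*p^2)/(a^3 + 5*a^2*p - 22*a*p^2 - 56*p^3)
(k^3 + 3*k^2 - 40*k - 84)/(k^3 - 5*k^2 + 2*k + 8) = (k^3 + 3*k^2 - 40*k - 84)/(k^3 - 5*k^2 + 2*k + 8)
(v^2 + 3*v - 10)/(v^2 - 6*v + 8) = (v + 5)/(v - 4)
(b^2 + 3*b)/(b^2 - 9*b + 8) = b*(b + 3)/(b^2 - 9*b + 8)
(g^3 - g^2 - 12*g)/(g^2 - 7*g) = (g^2 - g - 12)/(g - 7)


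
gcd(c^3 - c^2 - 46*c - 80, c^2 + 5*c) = c + 5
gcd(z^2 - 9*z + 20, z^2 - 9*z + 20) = z^2 - 9*z + 20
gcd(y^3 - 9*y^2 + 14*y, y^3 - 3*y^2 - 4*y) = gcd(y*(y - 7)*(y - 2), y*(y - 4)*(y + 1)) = y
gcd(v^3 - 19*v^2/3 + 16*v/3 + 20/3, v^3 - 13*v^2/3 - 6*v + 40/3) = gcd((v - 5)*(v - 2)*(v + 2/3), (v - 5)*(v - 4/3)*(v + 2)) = v - 5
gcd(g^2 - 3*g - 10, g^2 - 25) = g - 5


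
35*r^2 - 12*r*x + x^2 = (-7*r + x)*(-5*r + x)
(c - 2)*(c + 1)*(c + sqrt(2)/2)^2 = c^4 - c^3 + sqrt(2)*c^3 - 3*c^2/2 - sqrt(2)*c^2 - 2*sqrt(2)*c - c/2 - 1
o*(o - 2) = o^2 - 2*o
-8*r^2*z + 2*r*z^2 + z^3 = z*(-2*r + z)*(4*r + z)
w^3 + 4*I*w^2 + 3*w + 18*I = (w - 2*I)*(w + 3*I)^2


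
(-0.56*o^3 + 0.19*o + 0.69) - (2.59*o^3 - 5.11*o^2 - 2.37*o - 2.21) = -3.15*o^3 + 5.11*o^2 + 2.56*o + 2.9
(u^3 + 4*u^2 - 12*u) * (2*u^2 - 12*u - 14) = 2*u^5 - 4*u^4 - 86*u^3 + 88*u^2 + 168*u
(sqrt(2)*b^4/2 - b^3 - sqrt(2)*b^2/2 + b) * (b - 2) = sqrt(2)*b^5/2 - sqrt(2)*b^4 - b^4 - sqrt(2)*b^3/2 + 2*b^3 + b^2 + sqrt(2)*b^2 - 2*b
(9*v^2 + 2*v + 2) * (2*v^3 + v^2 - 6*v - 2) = 18*v^5 + 13*v^4 - 48*v^3 - 28*v^2 - 16*v - 4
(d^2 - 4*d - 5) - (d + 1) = d^2 - 5*d - 6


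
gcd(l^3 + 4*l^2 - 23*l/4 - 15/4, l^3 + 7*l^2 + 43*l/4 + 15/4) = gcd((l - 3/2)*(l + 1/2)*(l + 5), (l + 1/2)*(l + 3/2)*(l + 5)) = l^2 + 11*l/2 + 5/2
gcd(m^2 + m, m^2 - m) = m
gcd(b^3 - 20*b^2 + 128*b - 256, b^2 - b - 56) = b - 8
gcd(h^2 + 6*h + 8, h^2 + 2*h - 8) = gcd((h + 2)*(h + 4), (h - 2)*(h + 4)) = h + 4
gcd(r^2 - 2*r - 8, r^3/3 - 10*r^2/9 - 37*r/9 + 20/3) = 1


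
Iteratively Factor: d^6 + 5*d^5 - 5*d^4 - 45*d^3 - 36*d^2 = (d + 4)*(d^5 + d^4 - 9*d^3 - 9*d^2) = d*(d + 4)*(d^4 + d^3 - 9*d^2 - 9*d) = d^2*(d + 4)*(d^3 + d^2 - 9*d - 9) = d^2*(d + 1)*(d + 4)*(d^2 - 9) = d^2*(d + 1)*(d + 3)*(d + 4)*(d - 3)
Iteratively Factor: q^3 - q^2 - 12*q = (q - 4)*(q^2 + 3*q) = (q - 4)*(q + 3)*(q)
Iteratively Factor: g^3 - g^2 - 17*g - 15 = (g - 5)*(g^2 + 4*g + 3) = (g - 5)*(g + 3)*(g + 1)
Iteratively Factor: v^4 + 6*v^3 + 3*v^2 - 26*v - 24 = (v + 3)*(v^3 + 3*v^2 - 6*v - 8) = (v - 2)*(v + 3)*(v^2 + 5*v + 4) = (v - 2)*(v + 1)*(v + 3)*(v + 4)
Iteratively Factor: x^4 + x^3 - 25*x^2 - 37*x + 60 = (x - 1)*(x^3 + 2*x^2 - 23*x - 60) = (x - 1)*(x + 3)*(x^2 - x - 20) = (x - 1)*(x + 3)*(x + 4)*(x - 5)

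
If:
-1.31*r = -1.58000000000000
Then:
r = 1.21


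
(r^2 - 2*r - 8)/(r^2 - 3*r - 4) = (r + 2)/(r + 1)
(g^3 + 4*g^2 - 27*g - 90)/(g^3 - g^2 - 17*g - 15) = (g + 6)/(g + 1)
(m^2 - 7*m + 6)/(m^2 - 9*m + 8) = (m - 6)/(m - 8)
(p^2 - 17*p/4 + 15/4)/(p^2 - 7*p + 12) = (p - 5/4)/(p - 4)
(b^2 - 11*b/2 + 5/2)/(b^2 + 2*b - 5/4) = 2*(b - 5)/(2*b + 5)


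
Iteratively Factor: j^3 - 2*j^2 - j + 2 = (j + 1)*(j^2 - 3*j + 2) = (j - 2)*(j + 1)*(j - 1)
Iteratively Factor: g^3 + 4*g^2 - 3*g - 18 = (g + 3)*(g^2 + g - 6) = (g + 3)^2*(g - 2)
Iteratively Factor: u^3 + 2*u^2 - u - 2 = (u + 2)*(u^2 - 1) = (u + 1)*(u + 2)*(u - 1)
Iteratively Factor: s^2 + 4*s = (s)*(s + 4)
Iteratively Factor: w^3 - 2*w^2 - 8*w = (w)*(w^2 - 2*w - 8) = w*(w + 2)*(w - 4)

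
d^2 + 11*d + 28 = (d + 4)*(d + 7)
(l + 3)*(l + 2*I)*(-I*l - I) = -I*l^3 + 2*l^2 - 4*I*l^2 + 8*l - 3*I*l + 6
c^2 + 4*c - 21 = (c - 3)*(c + 7)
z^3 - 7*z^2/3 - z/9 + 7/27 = (z - 7/3)*(z - 1/3)*(z + 1/3)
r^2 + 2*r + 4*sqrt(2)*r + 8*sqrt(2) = (r + 2)*(r + 4*sqrt(2))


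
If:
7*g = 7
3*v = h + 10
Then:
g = 1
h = 3*v - 10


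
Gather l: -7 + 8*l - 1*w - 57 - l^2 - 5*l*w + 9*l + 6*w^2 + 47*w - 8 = -l^2 + l*(17 - 5*w) + 6*w^2 + 46*w - 72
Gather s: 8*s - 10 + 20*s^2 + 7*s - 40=20*s^2 + 15*s - 50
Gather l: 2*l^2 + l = 2*l^2 + l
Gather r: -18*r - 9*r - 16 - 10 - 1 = -27*r - 27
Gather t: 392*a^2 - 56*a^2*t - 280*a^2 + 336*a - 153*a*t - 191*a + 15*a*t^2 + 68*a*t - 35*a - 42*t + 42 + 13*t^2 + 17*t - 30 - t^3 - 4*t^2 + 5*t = 112*a^2 + 110*a - t^3 + t^2*(15*a + 9) + t*(-56*a^2 - 85*a - 20) + 12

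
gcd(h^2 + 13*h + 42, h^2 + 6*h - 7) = h + 7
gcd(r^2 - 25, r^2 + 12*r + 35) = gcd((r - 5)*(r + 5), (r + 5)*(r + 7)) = r + 5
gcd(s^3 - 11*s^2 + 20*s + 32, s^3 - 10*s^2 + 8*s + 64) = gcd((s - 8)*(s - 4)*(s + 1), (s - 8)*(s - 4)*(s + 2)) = s^2 - 12*s + 32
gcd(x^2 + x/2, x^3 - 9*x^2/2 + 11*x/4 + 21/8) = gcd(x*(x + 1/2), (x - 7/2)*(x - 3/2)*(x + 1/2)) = x + 1/2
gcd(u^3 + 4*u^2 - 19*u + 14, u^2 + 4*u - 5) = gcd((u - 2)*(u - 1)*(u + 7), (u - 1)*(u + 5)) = u - 1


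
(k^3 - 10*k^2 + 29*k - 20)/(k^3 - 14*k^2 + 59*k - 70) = (k^2 - 5*k + 4)/(k^2 - 9*k + 14)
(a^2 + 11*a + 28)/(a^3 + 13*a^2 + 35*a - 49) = (a + 4)/(a^2 + 6*a - 7)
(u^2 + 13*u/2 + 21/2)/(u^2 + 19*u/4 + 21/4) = 2*(2*u + 7)/(4*u + 7)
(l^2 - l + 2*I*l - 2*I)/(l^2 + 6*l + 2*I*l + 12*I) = (l - 1)/(l + 6)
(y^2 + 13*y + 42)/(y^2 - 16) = (y^2 + 13*y + 42)/(y^2 - 16)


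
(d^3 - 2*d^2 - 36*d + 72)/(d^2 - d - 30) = (d^2 + 4*d - 12)/(d + 5)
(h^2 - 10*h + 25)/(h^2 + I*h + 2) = (h^2 - 10*h + 25)/(h^2 + I*h + 2)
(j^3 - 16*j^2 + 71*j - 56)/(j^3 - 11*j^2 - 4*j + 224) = (j - 1)/(j + 4)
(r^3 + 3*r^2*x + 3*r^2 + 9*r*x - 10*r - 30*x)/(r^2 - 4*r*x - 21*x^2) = (-r^2 - 3*r + 10)/(-r + 7*x)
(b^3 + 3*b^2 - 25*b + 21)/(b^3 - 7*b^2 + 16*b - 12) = (b^2 + 6*b - 7)/(b^2 - 4*b + 4)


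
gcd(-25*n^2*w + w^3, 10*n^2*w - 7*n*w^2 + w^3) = -5*n*w + w^2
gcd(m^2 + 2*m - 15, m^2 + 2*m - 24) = 1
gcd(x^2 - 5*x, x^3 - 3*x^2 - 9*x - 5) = x - 5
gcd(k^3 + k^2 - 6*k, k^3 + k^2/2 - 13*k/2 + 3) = k^2 + k - 6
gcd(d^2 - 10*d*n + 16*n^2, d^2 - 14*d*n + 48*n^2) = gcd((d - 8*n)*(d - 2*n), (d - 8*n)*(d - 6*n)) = d - 8*n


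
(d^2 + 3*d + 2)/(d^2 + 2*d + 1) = (d + 2)/(d + 1)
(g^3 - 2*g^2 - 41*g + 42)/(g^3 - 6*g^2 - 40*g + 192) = (g^2 - 8*g + 7)/(g^2 - 12*g + 32)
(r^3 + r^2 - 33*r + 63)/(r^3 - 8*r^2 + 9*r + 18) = (r^2 + 4*r - 21)/(r^2 - 5*r - 6)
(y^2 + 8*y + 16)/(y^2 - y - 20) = (y + 4)/(y - 5)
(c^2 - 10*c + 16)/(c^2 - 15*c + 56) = (c - 2)/(c - 7)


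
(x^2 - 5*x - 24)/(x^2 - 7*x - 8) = (x + 3)/(x + 1)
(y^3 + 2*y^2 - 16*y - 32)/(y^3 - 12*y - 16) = (y + 4)/(y + 2)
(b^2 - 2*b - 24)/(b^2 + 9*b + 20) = (b - 6)/(b + 5)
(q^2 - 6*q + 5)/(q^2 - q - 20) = (q - 1)/(q + 4)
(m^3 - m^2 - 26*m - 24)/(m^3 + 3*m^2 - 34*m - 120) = (m + 1)/(m + 5)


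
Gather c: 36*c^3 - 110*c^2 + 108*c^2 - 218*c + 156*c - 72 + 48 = 36*c^3 - 2*c^2 - 62*c - 24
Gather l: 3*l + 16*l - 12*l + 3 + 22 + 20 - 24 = 7*l + 21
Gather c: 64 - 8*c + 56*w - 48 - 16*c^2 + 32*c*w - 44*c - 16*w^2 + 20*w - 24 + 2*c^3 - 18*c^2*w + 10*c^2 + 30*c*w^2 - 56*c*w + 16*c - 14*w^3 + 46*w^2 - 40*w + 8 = 2*c^3 + c^2*(-18*w - 6) + c*(30*w^2 - 24*w - 36) - 14*w^3 + 30*w^2 + 36*w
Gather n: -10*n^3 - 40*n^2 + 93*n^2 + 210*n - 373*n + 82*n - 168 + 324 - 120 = -10*n^3 + 53*n^2 - 81*n + 36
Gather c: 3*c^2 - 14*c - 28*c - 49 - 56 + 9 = 3*c^2 - 42*c - 96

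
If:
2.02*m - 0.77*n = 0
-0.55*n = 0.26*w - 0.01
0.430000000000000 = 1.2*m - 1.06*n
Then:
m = -0.27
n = -0.71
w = 1.55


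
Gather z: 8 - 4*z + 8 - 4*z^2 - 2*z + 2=-4*z^2 - 6*z + 18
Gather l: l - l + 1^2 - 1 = 0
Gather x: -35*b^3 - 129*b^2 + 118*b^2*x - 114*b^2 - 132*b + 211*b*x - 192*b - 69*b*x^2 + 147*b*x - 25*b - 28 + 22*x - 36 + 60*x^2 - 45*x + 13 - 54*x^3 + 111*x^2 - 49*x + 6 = -35*b^3 - 243*b^2 - 349*b - 54*x^3 + x^2*(171 - 69*b) + x*(118*b^2 + 358*b - 72) - 45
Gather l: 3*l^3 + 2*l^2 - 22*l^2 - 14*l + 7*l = 3*l^3 - 20*l^2 - 7*l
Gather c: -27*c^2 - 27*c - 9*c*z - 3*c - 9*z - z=-27*c^2 + c*(-9*z - 30) - 10*z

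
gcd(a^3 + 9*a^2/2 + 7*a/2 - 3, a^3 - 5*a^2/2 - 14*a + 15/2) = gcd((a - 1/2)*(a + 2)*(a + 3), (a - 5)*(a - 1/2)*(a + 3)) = a^2 + 5*a/2 - 3/2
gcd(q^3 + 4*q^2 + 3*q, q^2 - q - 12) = q + 3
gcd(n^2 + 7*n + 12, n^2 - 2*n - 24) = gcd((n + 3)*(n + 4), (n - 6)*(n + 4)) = n + 4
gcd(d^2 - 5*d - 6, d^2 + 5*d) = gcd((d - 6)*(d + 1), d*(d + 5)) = 1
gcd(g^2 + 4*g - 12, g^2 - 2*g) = g - 2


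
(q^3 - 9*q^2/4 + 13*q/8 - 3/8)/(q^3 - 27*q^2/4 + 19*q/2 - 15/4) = (q - 1/2)/(q - 5)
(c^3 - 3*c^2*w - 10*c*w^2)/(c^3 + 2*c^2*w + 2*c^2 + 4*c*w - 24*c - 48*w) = c*(c - 5*w)/(c^2 + 2*c - 24)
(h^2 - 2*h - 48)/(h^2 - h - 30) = (-h^2 + 2*h + 48)/(-h^2 + h + 30)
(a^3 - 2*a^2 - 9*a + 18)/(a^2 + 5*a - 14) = (a^2 - 9)/(a + 7)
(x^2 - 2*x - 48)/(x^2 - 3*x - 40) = (x + 6)/(x + 5)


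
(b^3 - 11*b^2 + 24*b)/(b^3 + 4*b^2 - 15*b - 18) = b*(b - 8)/(b^2 + 7*b + 6)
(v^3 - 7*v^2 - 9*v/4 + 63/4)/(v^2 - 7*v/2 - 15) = (-4*v^3 + 28*v^2 + 9*v - 63)/(2*(-2*v^2 + 7*v + 30))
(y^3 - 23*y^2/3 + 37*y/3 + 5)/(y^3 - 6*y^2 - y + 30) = (y + 1/3)/(y + 2)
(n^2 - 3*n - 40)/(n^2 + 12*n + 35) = (n - 8)/(n + 7)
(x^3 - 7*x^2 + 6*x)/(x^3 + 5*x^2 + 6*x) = (x^2 - 7*x + 6)/(x^2 + 5*x + 6)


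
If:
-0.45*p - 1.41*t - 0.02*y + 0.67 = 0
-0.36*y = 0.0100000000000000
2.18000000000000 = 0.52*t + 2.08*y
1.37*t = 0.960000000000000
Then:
No Solution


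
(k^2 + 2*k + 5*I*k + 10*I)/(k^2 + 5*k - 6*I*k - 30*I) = (k^2 + k*(2 + 5*I) + 10*I)/(k^2 + k*(5 - 6*I) - 30*I)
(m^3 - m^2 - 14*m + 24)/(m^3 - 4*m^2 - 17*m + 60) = (m - 2)/(m - 5)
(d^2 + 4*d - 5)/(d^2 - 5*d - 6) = (-d^2 - 4*d + 5)/(-d^2 + 5*d + 6)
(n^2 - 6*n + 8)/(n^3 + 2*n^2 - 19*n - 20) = (n - 2)/(n^2 + 6*n + 5)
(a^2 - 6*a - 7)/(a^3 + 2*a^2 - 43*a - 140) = (a + 1)/(a^2 + 9*a + 20)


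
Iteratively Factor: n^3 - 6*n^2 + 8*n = (n)*(n^2 - 6*n + 8) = n*(n - 4)*(n - 2)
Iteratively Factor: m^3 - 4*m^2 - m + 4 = (m - 4)*(m^2 - 1) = (m - 4)*(m + 1)*(m - 1)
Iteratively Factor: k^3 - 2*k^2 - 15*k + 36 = (k + 4)*(k^2 - 6*k + 9) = (k - 3)*(k + 4)*(k - 3)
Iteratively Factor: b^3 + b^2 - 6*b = (b - 2)*(b^2 + 3*b) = b*(b - 2)*(b + 3)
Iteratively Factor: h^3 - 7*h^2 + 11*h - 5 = (h - 1)*(h^2 - 6*h + 5) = (h - 5)*(h - 1)*(h - 1)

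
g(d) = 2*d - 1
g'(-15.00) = 2.00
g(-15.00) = -31.00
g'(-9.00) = 2.00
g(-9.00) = -19.00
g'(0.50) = 2.00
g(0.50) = 0.00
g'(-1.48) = 2.00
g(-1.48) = -3.96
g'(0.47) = 2.00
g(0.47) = -0.06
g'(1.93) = 2.00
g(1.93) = 2.86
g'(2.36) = 2.00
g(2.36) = 3.72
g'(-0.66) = 2.00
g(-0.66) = -2.32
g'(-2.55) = 2.00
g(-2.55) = -6.10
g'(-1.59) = 2.00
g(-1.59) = -4.18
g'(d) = 2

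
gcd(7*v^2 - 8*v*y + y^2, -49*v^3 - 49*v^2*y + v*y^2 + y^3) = -7*v + y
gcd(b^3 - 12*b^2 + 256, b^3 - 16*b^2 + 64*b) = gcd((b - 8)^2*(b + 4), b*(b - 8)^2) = b^2 - 16*b + 64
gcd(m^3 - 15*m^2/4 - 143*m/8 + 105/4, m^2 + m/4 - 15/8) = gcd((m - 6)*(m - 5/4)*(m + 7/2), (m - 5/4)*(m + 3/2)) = m - 5/4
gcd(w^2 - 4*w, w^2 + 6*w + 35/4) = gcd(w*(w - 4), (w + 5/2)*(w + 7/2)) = 1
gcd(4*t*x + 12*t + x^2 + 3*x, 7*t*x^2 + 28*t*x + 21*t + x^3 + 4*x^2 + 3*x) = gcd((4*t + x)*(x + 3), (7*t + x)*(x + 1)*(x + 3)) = x + 3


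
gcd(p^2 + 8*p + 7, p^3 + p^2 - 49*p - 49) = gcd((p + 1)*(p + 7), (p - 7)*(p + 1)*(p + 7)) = p^2 + 8*p + 7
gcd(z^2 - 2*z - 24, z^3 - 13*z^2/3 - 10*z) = z - 6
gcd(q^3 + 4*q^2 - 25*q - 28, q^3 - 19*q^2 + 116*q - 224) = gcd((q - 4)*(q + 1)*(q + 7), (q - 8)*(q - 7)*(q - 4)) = q - 4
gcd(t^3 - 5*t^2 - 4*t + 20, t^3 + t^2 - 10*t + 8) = t - 2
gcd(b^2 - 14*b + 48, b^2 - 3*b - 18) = b - 6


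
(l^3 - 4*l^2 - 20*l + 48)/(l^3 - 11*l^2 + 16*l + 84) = (l^2 + 2*l - 8)/(l^2 - 5*l - 14)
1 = 1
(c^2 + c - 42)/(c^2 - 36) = (c + 7)/(c + 6)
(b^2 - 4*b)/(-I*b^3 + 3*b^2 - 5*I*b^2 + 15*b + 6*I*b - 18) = I*b*(b - 4)/(b^3 + b^2*(5 + 3*I) + 3*b*(-2 + 5*I) - 18*I)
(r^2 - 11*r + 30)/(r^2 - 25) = (r - 6)/(r + 5)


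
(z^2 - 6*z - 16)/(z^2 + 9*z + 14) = (z - 8)/(z + 7)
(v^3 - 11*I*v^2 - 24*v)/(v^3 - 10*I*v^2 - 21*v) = (v - 8*I)/(v - 7*I)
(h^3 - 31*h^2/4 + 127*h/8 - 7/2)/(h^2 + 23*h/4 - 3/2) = (h^2 - 15*h/2 + 14)/(h + 6)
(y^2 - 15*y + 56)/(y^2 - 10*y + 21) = (y - 8)/(y - 3)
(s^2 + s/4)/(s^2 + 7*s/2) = (4*s + 1)/(2*(2*s + 7))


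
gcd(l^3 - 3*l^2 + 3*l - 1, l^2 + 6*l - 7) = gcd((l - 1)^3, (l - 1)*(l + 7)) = l - 1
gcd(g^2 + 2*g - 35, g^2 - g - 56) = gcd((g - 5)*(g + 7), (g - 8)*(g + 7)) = g + 7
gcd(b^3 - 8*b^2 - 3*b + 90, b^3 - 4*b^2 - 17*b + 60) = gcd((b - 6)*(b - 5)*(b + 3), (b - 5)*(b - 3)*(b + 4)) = b - 5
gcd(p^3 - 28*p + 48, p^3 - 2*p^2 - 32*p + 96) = p^2 + 2*p - 24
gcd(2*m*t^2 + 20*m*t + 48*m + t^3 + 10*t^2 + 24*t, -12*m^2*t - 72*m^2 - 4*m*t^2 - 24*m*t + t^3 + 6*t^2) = 2*m*t + 12*m + t^2 + 6*t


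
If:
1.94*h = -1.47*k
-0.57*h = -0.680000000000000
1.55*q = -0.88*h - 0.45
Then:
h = 1.19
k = -1.57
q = -0.97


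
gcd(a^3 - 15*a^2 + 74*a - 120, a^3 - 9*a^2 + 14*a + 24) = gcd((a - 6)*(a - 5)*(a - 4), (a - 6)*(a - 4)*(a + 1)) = a^2 - 10*a + 24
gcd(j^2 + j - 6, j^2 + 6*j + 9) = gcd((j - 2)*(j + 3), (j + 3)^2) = j + 3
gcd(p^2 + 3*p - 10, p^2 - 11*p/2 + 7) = p - 2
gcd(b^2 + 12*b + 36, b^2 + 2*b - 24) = b + 6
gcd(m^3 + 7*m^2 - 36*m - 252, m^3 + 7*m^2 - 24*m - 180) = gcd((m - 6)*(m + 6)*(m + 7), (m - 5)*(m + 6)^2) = m + 6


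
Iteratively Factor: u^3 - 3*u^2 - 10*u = (u + 2)*(u^2 - 5*u) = u*(u + 2)*(u - 5)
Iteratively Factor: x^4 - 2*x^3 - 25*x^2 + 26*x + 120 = (x - 3)*(x^3 + x^2 - 22*x - 40) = (x - 3)*(x + 2)*(x^2 - x - 20) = (x - 3)*(x + 2)*(x + 4)*(x - 5)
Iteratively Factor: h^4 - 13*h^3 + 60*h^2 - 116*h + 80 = (h - 2)*(h^3 - 11*h^2 + 38*h - 40) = (h - 5)*(h - 2)*(h^2 - 6*h + 8) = (h - 5)*(h - 4)*(h - 2)*(h - 2)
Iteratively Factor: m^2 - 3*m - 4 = (m + 1)*(m - 4)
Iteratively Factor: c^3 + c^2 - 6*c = (c)*(c^2 + c - 6) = c*(c + 3)*(c - 2)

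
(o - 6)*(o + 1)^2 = o^3 - 4*o^2 - 11*o - 6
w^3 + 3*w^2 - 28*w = w*(w - 4)*(w + 7)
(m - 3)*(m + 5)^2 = m^3 + 7*m^2 - 5*m - 75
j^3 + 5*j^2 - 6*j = j*(j - 1)*(j + 6)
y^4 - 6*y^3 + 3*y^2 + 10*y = y*(y - 5)*(y - 2)*(y + 1)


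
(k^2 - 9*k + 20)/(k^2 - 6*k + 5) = (k - 4)/(k - 1)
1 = 1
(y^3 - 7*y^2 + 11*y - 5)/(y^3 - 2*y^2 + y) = (y - 5)/y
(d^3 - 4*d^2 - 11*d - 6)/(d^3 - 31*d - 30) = (d + 1)/(d + 5)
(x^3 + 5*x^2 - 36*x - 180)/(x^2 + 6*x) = x - 1 - 30/x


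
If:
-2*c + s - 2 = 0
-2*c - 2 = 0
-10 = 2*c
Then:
No Solution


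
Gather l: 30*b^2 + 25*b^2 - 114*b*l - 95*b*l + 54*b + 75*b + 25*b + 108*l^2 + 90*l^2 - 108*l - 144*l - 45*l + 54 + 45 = 55*b^2 + 154*b + 198*l^2 + l*(-209*b - 297) + 99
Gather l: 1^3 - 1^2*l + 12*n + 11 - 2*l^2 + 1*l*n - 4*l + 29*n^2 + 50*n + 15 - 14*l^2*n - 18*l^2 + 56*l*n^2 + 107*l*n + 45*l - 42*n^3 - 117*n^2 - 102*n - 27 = l^2*(-14*n - 20) + l*(56*n^2 + 108*n + 40) - 42*n^3 - 88*n^2 - 40*n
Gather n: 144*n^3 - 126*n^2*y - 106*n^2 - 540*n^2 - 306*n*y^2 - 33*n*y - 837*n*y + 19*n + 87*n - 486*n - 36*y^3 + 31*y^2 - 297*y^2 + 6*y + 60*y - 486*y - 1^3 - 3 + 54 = 144*n^3 + n^2*(-126*y - 646) + n*(-306*y^2 - 870*y - 380) - 36*y^3 - 266*y^2 - 420*y + 50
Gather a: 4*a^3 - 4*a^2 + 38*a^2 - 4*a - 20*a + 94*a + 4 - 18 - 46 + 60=4*a^3 + 34*a^2 + 70*a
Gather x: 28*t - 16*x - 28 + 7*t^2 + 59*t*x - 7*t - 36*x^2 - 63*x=7*t^2 + 21*t - 36*x^2 + x*(59*t - 79) - 28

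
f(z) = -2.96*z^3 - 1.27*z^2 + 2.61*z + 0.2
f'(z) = -8.88*z^2 - 2.54*z + 2.61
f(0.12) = 0.49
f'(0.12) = 2.18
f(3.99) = -197.63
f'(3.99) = -148.90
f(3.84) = -176.11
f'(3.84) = -138.08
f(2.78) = -65.95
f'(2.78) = -73.08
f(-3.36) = 89.37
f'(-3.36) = -89.11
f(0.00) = 0.20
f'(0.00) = 2.61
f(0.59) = 0.69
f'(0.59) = -1.98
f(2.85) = -71.20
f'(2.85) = -76.76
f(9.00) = -2237.02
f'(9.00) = -739.53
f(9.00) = -2237.02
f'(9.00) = -739.53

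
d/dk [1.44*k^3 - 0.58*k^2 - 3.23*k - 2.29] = 4.32*k^2 - 1.16*k - 3.23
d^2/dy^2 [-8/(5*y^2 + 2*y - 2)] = 16*(25*y^2 + 10*y - 4*(5*y + 1)^2 - 10)/(5*y^2 + 2*y - 2)^3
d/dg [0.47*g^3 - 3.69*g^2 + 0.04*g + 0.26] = 1.41*g^2 - 7.38*g + 0.04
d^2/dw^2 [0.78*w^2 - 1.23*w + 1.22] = 1.56000000000000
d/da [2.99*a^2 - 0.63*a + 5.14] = 5.98*a - 0.63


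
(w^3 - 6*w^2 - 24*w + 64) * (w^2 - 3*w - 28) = w^5 - 9*w^4 - 34*w^3 + 304*w^2 + 480*w - 1792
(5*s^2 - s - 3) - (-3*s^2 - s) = 8*s^2 - 3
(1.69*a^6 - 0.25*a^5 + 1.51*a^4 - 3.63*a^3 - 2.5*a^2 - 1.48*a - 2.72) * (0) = 0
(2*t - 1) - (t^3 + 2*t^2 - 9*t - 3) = -t^3 - 2*t^2 + 11*t + 2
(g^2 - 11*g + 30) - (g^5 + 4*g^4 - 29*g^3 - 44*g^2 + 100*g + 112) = -g^5 - 4*g^4 + 29*g^3 + 45*g^2 - 111*g - 82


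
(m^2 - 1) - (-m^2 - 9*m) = 2*m^2 + 9*m - 1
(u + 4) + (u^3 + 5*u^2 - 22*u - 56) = u^3 + 5*u^2 - 21*u - 52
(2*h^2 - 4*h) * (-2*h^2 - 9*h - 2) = -4*h^4 - 10*h^3 + 32*h^2 + 8*h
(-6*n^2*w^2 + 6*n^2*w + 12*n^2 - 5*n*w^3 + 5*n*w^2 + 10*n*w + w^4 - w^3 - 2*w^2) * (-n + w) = 6*n^3*w^2 - 6*n^3*w - 12*n^3 - n^2*w^3 + n^2*w^2 + 2*n^2*w - 6*n*w^4 + 6*n*w^3 + 12*n*w^2 + w^5 - w^4 - 2*w^3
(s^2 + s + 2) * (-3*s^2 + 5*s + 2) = -3*s^4 + 2*s^3 + s^2 + 12*s + 4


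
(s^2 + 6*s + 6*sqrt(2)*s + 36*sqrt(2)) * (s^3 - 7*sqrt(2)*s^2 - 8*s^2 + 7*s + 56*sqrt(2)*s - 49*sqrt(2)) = s^5 - 2*s^4 - sqrt(2)*s^4 - 125*s^3 + 2*sqrt(2)*s^3 + 41*sqrt(2)*s^2 + 210*s^2 - 42*sqrt(2)*s + 3444*s - 3528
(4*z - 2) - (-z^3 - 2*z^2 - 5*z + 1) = z^3 + 2*z^2 + 9*z - 3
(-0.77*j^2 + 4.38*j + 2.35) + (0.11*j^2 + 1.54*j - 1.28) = -0.66*j^2 + 5.92*j + 1.07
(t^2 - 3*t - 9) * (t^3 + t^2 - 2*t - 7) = t^5 - 2*t^4 - 14*t^3 - 10*t^2 + 39*t + 63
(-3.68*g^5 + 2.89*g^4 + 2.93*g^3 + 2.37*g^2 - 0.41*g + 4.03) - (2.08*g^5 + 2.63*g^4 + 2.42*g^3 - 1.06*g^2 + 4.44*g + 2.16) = -5.76*g^5 + 0.26*g^4 + 0.51*g^3 + 3.43*g^2 - 4.85*g + 1.87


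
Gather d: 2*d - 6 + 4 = 2*d - 2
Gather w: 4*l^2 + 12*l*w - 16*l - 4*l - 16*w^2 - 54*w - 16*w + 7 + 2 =4*l^2 - 20*l - 16*w^2 + w*(12*l - 70) + 9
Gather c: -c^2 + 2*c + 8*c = -c^2 + 10*c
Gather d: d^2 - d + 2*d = d^2 + d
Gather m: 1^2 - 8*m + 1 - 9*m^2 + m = -9*m^2 - 7*m + 2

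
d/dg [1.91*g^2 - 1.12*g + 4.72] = 3.82*g - 1.12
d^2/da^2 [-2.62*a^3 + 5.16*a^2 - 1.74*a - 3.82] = 10.32 - 15.72*a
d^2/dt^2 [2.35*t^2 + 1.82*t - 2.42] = 4.70000000000000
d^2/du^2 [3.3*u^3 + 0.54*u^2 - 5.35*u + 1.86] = 19.8*u + 1.08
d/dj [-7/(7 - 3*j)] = -21/(3*j - 7)^2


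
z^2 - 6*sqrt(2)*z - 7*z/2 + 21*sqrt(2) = (z - 7/2)*(z - 6*sqrt(2))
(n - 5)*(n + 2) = n^2 - 3*n - 10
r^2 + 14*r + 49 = (r + 7)^2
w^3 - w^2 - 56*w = w*(w - 8)*(w + 7)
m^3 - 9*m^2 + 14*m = m*(m - 7)*(m - 2)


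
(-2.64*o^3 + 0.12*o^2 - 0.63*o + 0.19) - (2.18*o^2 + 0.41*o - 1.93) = -2.64*o^3 - 2.06*o^2 - 1.04*o + 2.12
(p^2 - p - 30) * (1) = p^2 - p - 30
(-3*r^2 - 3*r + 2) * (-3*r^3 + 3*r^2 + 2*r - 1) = 9*r^5 - 21*r^3 + 3*r^2 + 7*r - 2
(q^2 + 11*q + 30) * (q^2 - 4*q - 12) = q^4 + 7*q^3 - 26*q^2 - 252*q - 360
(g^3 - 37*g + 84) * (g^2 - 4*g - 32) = g^5 - 4*g^4 - 69*g^3 + 232*g^2 + 848*g - 2688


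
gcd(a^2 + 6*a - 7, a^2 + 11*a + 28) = a + 7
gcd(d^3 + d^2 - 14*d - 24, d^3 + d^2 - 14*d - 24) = d^3 + d^2 - 14*d - 24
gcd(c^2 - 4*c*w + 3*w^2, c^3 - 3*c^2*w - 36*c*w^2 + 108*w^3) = -c + 3*w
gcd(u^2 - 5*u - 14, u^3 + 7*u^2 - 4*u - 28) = u + 2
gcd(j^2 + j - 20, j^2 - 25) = j + 5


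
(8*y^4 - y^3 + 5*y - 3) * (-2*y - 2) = -16*y^5 - 14*y^4 + 2*y^3 - 10*y^2 - 4*y + 6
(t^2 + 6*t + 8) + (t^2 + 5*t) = 2*t^2 + 11*t + 8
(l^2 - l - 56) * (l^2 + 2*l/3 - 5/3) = l^4 - l^3/3 - 175*l^2/3 - 107*l/3 + 280/3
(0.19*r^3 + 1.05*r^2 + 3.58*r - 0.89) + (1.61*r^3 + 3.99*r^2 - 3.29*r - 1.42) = 1.8*r^3 + 5.04*r^2 + 0.29*r - 2.31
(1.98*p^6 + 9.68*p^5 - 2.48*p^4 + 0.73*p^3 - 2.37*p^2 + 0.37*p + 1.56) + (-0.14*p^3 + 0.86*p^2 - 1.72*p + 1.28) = 1.98*p^6 + 9.68*p^5 - 2.48*p^4 + 0.59*p^3 - 1.51*p^2 - 1.35*p + 2.84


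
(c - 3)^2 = c^2 - 6*c + 9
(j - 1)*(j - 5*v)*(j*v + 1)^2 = j^4*v^2 - 5*j^3*v^3 - j^3*v^2 + 2*j^3*v + 5*j^2*v^3 - 10*j^2*v^2 - 2*j^2*v + j^2 + 10*j*v^2 - 5*j*v - j + 5*v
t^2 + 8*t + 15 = (t + 3)*(t + 5)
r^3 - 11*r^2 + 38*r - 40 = (r - 5)*(r - 4)*(r - 2)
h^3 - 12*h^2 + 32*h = h*(h - 8)*(h - 4)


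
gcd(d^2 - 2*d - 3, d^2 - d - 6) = d - 3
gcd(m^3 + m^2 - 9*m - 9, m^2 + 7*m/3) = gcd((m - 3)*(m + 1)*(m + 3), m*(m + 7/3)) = 1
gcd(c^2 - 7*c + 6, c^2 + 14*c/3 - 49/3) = 1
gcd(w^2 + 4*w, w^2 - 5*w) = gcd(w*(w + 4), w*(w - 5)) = w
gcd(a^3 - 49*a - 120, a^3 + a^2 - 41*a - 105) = a^2 + 8*a + 15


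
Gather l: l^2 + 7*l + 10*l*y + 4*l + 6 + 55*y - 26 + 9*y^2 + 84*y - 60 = l^2 + l*(10*y + 11) + 9*y^2 + 139*y - 80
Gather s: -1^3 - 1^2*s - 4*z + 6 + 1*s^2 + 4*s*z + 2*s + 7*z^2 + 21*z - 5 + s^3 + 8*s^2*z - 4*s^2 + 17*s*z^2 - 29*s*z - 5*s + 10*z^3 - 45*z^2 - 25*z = s^3 + s^2*(8*z - 3) + s*(17*z^2 - 25*z - 4) + 10*z^3 - 38*z^2 - 8*z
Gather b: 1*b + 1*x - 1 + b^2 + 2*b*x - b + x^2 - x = b^2 + 2*b*x + x^2 - 1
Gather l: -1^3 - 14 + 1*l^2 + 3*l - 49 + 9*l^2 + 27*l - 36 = 10*l^2 + 30*l - 100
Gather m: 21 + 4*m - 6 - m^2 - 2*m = -m^2 + 2*m + 15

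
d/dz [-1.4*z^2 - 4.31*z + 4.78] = -2.8*z - 4.31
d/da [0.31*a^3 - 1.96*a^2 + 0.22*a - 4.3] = 0.93*a^2 - 3.92*a + 0.22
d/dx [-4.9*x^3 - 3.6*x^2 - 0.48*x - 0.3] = -14.7*x^2 - 7.2*x - 0.48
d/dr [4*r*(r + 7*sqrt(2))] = 8*r + 28*sqrt(2)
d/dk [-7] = 0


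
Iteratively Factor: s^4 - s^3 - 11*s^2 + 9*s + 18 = (s - 3)*(s^3 + 2*s^2 - 5*s - 6) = (s - 3)*(s - 2)*(s^2 + 4*s + 3) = (s - 3)*(s - 2)*(s + 1)*(s + 3)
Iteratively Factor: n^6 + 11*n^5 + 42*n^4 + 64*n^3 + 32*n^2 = (n + 1)*(n^5 + 10*n^4 + 32*n^3 + 32*n^2) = n*(n + 1)*(n^4 + 10*n^3 + 32*n^2 + 32*n) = n*(n + 1)*(n + 4)*(n^3 + 6*n^2 + 8*n) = n*(n + 1)*(n + 4)^2*(n^2 + 2*n) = n*(n + 1)*(n + 2)*(n + 4)^2*(n)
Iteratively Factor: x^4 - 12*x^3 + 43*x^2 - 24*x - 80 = (x - 4)*(x^3 - 8*x^2 + 11*x + 20) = (x - 4)*(x + 1)*(x^2 - 9*x + 20) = (x - 4)^2*(x + 1)*(x - 5)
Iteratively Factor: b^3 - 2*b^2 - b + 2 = (b + 1)*(b^2 - 3*b + 2) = (b - 1)*(b + 1)*(b - 2)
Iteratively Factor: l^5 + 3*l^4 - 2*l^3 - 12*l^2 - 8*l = (l + 2)*(l^4 + l^3 - 4*l^2 - 4*l) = (l + 1)*(l + 2)*(l^3 - 4*l) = (l + 1)*(l + 2)^2*(l^2 - 2*l) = (l - 2)*(l + 1)*(l + 2)^2*(l)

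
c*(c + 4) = c^2 + 4*c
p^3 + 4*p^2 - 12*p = p*(p - 2)*(p + 6)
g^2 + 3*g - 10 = (g - 2)*(g + 5)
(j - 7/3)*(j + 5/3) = j^2 - 2*j/3 - 35/9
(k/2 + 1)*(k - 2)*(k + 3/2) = k^3/2 + 3*k^2/4 - 2*k - 3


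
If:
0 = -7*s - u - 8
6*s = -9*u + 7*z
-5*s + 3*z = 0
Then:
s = -108/103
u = -68/103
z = -180/103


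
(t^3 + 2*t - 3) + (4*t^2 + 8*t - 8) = t^3 + 4*t^2 + 10*t - 11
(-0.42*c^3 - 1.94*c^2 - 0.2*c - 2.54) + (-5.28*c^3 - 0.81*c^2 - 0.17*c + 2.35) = -5.7*c^3 - 2.75*c^2 - 0.37*c - 0.19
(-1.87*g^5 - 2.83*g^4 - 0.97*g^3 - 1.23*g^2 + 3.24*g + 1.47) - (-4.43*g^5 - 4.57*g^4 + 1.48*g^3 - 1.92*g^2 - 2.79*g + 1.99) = 2.56*g^5 + 1.74*g^4 - 2.45*g^3 + 0.69*g^2 + 6.03*g - 0.52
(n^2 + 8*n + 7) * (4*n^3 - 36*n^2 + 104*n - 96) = 4*n^5 - 4*n^4 - 156*n^3 + 484*n^2 - 40*n - 672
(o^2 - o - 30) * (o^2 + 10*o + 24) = o^4 + 9*o^3 - 16*o^2 - 324*o - 720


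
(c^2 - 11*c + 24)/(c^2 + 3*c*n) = (c^2 - 11*c + 24)/(c*(c + 3*n))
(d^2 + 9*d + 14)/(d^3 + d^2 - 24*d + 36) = (d^2 + 9*d + 14)/(d^3 + d^2 - 24*d + 36)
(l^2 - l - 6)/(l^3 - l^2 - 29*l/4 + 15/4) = 4*(l + 2)/(4*l^2 + 8*l - 5)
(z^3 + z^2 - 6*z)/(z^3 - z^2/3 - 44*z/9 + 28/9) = 9*z*(z + 3)/(9*z^2 + 15*z - 14)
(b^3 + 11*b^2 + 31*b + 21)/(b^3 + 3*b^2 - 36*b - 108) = (b^2 + 8*b + 7)/(b^2 - 36)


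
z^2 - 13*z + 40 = (z - 8)*(z - 5)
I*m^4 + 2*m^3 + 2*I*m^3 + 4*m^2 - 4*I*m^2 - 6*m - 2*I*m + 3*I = (m + 3)*(m - I)^2*(I*m - I)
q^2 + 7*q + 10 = (q + 2)*(q + 5)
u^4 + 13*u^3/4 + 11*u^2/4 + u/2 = u*(u + 1/4)*(u + 1)*(u + 2)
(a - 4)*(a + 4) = a^2 - 16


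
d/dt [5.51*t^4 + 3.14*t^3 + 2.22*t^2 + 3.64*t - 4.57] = 22.04*t^3 + 9.42*t^2 + 4.44*t + 3.64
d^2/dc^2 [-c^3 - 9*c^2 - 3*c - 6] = -6*c - 18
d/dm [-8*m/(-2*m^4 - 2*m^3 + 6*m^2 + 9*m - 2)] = 16*(-3*m^4 - 2*m^3 + 3*m^2 + 1)/(4*m^8 + 8*m^7 - 20*m^6 - 60*m^5 + 8*m^4 + 116*m^3 + 57*m^2 - 36*m + 4)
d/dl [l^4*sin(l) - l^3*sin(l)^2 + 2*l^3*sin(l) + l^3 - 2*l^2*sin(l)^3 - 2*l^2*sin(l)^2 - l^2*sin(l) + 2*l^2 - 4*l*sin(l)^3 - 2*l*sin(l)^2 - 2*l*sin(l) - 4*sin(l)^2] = l^4*cos(l) + 4*l^3*sin(l) - l^3*sin(2*l) + 2*l^3*cos(l) + 6*l^2*sin(l) - 2*l^2*sin(2*l) - 5*l^2*cos(l)/2 + 3*l^2*cos(2*l)/2 + 3*l^2*cos(3*l)/2 + 3*l^2/2 - 3*l*sin(l) + l*sin(3*l) - 2*sqrt(2)*l*sin(l + pi/4) - 3*l*cos(l) + 3*l*cos(3*l) + 2*sqrt(2)*l*cos(2*l + pi/4) + 2*l - 5*sin(l) - 4*sin(2*l) + sin(3*l) + cos(2*l) - 1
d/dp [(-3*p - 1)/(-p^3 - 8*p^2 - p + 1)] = (3*p^3 + 24*p^2 + 3*p - (3*p + 1)*(3*p^2 + 16*p + 1) - 3)/(p^3 + 8*p^2 + p - 1)^2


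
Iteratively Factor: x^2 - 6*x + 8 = (x - 2)*(x - 4)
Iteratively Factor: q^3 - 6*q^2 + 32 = (q - 4)*(q^2 - 2*q - 8) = (q - 4)*(q + 2)*(q - 4)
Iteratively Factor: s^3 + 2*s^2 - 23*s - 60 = (s + 3)*(s^2 - s - 20) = (s - 5)*(s + 3)*(s + 4)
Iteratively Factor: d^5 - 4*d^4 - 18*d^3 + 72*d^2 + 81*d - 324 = (d - 3)*(d^4 - d^3 - 21*d^2 + 9*d + 108) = (d - 3)*(d + 3)*(d^3 - 4*d^2 - 9*d + 36) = (d - 3)^2*(d + 3)*(d^2 - d - 12) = (d - 4)*(d - 3)^2*(d + 3)*(d + 3)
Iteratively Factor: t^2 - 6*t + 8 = (t - 4)*(t - 2)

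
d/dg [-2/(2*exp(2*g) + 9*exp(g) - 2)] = (8*exp(g) + 18)*exp(g)/(2*exp(2*g) + 9*exp(g) - 2)^2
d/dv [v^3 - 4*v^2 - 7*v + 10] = 3*v^2 - 8*v - 7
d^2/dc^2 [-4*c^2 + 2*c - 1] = -8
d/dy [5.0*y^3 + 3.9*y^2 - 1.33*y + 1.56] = 15.0*y^2 + 7.8*y - 1.33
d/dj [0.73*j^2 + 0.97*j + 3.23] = 1.46*j + 0.97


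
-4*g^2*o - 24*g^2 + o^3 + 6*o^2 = (-2*g + o)*(2*g + o)*(o + 6)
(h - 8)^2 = h^2 - 16*h + 64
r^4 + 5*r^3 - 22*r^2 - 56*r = r*(r - 4)*(r + 2)*(r + 7)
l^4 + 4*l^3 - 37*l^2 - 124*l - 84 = (l - 6)*(l + 1)*(l + 2)*(l + 7)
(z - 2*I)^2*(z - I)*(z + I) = z^4 - 4*I*z^3 - 3*z^2 - 4*I*z - 4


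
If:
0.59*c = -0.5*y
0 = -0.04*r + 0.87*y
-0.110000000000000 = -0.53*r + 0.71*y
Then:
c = -0.01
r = 0.22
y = 0.01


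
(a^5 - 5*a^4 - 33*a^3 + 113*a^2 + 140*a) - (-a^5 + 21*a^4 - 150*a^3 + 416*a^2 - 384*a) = 2*a^5 - 26*a^4 + 117*a^3 - 303*a^2 + 524*a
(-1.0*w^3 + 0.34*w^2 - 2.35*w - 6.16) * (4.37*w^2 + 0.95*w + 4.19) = -4.37*w^5 + 0.5358*w^4 - 14.1365*w^3 - 27.7271*w^2 - 15.6985*w - 25.8104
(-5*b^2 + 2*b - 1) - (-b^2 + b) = -4*b^2 + b - 1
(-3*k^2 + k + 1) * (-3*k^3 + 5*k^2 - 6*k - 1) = 9*k^5 - 18*k^4 + 20*k^3 + 2*k^2 - 7*k - 1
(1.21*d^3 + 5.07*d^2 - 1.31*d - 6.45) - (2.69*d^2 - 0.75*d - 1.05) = 1.21*d^3 + 2.38*d^2 - 0.56*d - 5.4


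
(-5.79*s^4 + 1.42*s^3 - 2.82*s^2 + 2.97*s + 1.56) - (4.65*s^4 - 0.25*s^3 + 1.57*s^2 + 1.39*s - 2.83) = -10.44*s^4 + 1.67*s^3 - 4.39*s^2 + 1.58*s + 4.39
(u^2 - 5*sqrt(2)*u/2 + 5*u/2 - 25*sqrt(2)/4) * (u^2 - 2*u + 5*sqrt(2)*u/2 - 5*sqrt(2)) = u^4 + u^3/2 - 35*u^2/2 - 25*u/4 + 125/2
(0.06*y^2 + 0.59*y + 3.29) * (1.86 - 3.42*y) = -0.2052*y^3 - 1.9062*y^2 - 10.1544*y + 6.1194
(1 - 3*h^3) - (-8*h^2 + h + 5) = -3*h^3 + 8*h^2 - h - 4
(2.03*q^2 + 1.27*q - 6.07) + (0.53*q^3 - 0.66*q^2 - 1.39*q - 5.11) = 0.53*q^3 + 1.37*q^2 - 0.12*q - 11.18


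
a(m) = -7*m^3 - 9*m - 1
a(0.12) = -2.09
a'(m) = -21*m^2 - 9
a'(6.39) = -866.47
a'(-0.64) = -17.60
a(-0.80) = 9.78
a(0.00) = -1.00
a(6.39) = -1884.93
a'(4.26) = -390.10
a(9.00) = -5185.00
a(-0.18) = 0.66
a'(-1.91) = -85.61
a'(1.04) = -31.71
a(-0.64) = 6.60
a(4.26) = -580.50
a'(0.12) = -9.30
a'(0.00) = -9.00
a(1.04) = -18.23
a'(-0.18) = -9.68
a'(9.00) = -1710.00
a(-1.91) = 64.97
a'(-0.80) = -22.44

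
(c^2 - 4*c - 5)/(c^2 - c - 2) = (c - 5)/(c - 2)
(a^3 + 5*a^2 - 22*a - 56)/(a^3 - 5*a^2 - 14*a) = (a^2 + 3*a - 28)/(a*(a - 7))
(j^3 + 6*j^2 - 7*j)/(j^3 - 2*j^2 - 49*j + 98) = j*(j - 1)/(j^2 - 9*j + 14)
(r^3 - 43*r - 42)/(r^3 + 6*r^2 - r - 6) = (r - 7)/(r - 1)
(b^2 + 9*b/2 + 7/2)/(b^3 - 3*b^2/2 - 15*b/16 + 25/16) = 8*(2*b + 7)/(16*b^2 - 40*b + 25)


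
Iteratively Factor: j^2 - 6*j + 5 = (j - 1)*(j - 5)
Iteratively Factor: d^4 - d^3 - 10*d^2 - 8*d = (d)*(d^3 - d^2 - 10*d - 8) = d*(d + 1)*(d^2 - 2*d - 8) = d*(d - 4)*(d + 1)*(d + 2)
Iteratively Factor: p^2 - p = (p)*(p - 1)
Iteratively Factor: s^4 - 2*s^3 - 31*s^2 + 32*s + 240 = (s + 4)*(s^3 - 6*s^2 - 7*s + 60) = (s - 5)*(s + 4)*(s^2 - s - 12) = (s - 5)*(s - 4)*(s + 4)*(s + 3)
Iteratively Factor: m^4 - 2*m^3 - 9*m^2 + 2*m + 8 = (m + 2)*(m^3 - 4*m^2 - m + 4) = (m + 1)*(m + 2)*(m^2 - 5*m + 4) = (m - 4)*(m + 1)*(m + 2)*(m - 1)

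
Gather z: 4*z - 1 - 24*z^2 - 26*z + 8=-24*z^2 - 22*z + 7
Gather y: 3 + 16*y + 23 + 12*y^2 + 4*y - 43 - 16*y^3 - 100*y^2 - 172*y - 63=-16*y^3 - 88*y^2 - 152*y - 80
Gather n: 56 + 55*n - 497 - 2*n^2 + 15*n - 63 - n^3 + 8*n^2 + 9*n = -n^3 + 6*n^2 + 79*n - 504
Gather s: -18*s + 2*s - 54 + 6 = -16*s - 48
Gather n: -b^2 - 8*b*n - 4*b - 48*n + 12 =-b^2 - 4*b + n*(-8*b - 48) + 12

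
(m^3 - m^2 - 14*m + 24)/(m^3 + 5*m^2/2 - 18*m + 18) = 2*(m^2 + m - 12)/(2*m^2 + 9*m - 18)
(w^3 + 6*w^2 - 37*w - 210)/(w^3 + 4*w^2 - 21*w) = (w^2 - w - 30)/(w*(w - 3))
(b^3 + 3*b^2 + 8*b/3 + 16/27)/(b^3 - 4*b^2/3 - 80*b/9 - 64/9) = (b + 1/3)/(b - 4)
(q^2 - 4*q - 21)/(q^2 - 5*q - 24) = (q - 7)/(q - 8)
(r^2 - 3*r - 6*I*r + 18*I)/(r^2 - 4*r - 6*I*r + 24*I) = (r - 3)/(r - 4)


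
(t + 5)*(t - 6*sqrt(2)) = t^2 - 6*sqrt(2)*t + 5*t - 30*sqrt(2)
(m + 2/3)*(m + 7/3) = m^2 + 3*m + 14/9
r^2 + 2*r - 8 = (r - 2)*(r + 4)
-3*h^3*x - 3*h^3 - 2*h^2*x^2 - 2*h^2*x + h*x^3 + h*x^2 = (-3*h + x)*(h + x)*(h*x + h)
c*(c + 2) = c^2 + 2*c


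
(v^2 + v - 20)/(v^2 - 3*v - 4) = (v + 5)/(v + 1)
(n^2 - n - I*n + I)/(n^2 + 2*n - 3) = (n - I)/(n + 3)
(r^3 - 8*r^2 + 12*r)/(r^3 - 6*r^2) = (r - 2)/r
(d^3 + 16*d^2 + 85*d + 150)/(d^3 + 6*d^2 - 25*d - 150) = (d + 5)/(d - 5)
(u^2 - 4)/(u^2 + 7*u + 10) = (u - 2)/(u + 5)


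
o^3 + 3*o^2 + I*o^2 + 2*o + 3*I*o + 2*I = (o + 1)*(o + 2)*(o + I)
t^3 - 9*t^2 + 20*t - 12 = (t - 6)*(t - 2)*(t - 1)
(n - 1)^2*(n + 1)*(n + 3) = n^4 + 2*n^3 - 4*n^2 - 2*n + 3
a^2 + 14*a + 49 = (a + 7)^2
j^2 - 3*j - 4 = (j - 4)*(j + 1)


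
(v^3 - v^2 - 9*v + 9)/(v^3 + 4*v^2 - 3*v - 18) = (v^2 - 4*v + 3)/(v^2 + v - 6)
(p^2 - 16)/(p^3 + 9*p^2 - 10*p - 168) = (p + 4)/(p^2 + 13*p + 42)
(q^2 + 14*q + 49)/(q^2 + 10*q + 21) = (q + 7)/(q + 3)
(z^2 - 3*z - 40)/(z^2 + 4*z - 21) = (z^2 - 3*z - 40)/(z^2 + 4*z - 21)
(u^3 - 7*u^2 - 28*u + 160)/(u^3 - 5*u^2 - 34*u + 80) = (u - 4)/(u - 2)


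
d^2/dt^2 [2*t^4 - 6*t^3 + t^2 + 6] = 24*t^2 - 36*t + 2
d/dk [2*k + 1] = 2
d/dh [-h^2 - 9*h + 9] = -2*h - 9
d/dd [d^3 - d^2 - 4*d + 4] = 3*d^2 - 2*d - 4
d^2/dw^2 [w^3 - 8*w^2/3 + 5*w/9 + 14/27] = 6*w - 16/3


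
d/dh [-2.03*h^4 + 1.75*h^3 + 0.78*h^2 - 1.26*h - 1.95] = -8.12*h^3 + 5.25*h^2 + 1.56*h - 1.26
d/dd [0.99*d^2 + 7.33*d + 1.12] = 1.98*d + 7.33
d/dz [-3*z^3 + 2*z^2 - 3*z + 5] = -9*z^2 + 4*z - 3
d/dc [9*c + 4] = 9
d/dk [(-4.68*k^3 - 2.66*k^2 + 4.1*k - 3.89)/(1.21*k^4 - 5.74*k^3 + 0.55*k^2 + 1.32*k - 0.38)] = (5.6628*k^6 + 6.4372*k^5 - 32.7254*k^4 + 53.5404*k^3 - 67.4168*k^2 + 6.3006*k + 3.5768)/(1.4641*k^8 - 13.8908*k^7 + 34.2786*k^6 - 3.1196*k^5 - 15.7707*k^4 + 5.8144*k^3 + 1.3244*k^2 - 1.0032*k + 0.1444)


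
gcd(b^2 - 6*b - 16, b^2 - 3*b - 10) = b + 2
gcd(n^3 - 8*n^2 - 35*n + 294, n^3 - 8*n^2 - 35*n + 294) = n^3 - 8*n^2 - 35*n + 294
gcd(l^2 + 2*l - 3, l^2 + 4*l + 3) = l + 3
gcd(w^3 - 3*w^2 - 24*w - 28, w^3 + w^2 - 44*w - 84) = w^2 - 5*w - 14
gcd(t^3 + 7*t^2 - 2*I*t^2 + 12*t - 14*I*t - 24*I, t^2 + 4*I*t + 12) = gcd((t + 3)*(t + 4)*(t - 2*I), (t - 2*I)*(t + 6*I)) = t - 2*I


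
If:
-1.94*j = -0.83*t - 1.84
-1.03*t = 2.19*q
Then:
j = 0.427835051546392*t + 0.948453608247423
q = -0.470319634703196*t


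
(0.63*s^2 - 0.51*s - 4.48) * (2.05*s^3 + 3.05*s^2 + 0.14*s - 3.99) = 1.2915*s^5 + 0.876*s^4 - 10.6513*s^3 - 16.2491*s^2 + 1.4077*s + 17.8752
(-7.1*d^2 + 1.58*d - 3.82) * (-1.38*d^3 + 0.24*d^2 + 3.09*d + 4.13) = 9.798*d^5 - 3.8844*d^4 - 16.2882*d^3 - 25.3576*d^2 - 5.2784*d - 15.7766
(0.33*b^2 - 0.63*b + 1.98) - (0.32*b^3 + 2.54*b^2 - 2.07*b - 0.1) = -0.32*b^3 - 2.21*b^2 + 1.44*b + 2.08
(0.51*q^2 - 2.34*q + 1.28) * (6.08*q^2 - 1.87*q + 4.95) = 3.1008*q^4 - 15.1809*q^3 + 14.6827*q^2 - 13.9766*q + 6.336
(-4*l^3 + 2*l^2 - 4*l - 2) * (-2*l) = 8*l^4 - 4*l^3 + 8*l^2 + 4*l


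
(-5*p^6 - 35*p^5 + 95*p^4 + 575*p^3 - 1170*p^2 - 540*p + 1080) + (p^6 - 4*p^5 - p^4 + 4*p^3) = -4*p^6 - 39*p^5 + 94*p^4 + 579*p^3 - 1170*p^2 - 540*p + 1080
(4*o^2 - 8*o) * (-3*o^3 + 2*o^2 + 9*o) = -12*o^5 + 32*o^4 + 20*o^3 - 72*o^2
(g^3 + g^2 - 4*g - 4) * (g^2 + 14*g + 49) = g^5 + 15*g^4 + 59*g^3 - 11*g^2 - 252*g - 196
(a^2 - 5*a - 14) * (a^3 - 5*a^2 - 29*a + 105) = a^5 - 10*a^4 - 18*a^3 + 320*a^2 - 119*a - 1470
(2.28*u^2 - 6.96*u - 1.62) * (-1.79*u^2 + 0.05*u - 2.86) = -4.0812*u^4 + 12.5724*u^3 - 3.969*u^2 + 19.8246*u + 4.6332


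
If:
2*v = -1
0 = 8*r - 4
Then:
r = 1/2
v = -1/2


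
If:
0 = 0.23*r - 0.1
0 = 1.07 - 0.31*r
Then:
No Solution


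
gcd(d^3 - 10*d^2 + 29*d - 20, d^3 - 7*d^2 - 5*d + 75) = d - 5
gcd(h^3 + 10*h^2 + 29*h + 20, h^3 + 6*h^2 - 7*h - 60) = h^2 + 9*h + 20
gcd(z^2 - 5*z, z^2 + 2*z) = z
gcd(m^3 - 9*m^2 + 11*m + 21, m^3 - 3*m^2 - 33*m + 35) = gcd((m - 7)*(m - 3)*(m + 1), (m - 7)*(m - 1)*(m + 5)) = m - 7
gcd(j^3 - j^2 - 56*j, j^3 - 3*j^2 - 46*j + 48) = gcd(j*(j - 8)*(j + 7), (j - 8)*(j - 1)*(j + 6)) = j - 8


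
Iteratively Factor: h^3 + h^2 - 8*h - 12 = (h - 3)*(h^2 + 4*h + 4) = (h - 3)*(h + 2)*(h + 2)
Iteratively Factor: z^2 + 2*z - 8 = (z - 2)*(z + 4)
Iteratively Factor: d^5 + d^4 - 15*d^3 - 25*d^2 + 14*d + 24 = (d - 1)*(d^4 + 2*d^3 - 13*d^2 - 38*d - 24) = (d - 1)*(d + 3)*(d^3 - d^2 - 10*d - 8) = (d - 1)*(d + 2)*(d + 3)*(d^2 - 3*d - 4) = (d - 4)*(d - 1)*(d + 2)*(d + 3)*(d + 1)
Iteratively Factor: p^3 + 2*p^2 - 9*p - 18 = (p - 3)*(p^2 + 5*p + 6) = (p - 3)*(p + 2)*(p + 3)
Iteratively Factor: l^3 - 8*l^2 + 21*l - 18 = (l - 2)*(l^2 - 6*l + 9) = (l - 3)*(l - 2)*(l - 3)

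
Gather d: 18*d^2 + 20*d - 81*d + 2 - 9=18*d^2 - 61*d - 7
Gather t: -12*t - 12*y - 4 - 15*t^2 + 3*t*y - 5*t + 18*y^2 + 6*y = -15*t^2 + t*(3*y - 17) + 18*y^2 - 6*y - 4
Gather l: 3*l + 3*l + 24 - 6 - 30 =6*l - 12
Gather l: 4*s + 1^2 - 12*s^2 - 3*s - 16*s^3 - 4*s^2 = -16*s^3 - 16*s^2 + s + 1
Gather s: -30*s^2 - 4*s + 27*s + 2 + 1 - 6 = -30*s^2 + 23*s - 3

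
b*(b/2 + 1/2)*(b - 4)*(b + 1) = b^4/2 - b^3 - 7*b^2/2 - 2*b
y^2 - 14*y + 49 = (y - 7)^2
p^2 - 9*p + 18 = (p - 6)*(p - 3)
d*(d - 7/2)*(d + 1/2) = d^3 - 3*d^2 - 7*d/4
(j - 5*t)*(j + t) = j^2 - 4*j*t - 5*t^2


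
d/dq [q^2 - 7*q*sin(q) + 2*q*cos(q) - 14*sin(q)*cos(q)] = -2*q*sin(q) - 7*q*cos(q) + 2*q - 7*sin(q) + 2*cos(q) - 14*cos(2*q)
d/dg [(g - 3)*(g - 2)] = 2*g - 5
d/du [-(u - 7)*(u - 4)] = 11 - 2*u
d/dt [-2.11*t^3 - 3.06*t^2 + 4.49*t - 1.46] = -6.33*t^2 - 6.12*t + 4.49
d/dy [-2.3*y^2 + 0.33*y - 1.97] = 0.33 - 4.6*y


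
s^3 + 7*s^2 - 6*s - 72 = (s - 3)*(s + 4)*(s + 6)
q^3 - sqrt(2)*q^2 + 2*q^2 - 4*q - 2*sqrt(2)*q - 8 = (q + 2)*(q - 2*sqrt(2))*(q + sqrt(2))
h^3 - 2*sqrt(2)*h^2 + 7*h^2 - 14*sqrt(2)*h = h*(h + 7)*(h - 2*sqrt(2))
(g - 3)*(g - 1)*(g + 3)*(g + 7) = g^4 + 6*g^3 - 16*g^2 - 54*g + 63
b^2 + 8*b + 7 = (b + 1)*(b + 7)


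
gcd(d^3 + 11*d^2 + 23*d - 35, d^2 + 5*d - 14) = d + 7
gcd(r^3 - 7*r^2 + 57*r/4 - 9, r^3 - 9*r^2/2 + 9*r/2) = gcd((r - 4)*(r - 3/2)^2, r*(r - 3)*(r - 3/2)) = r - 3/2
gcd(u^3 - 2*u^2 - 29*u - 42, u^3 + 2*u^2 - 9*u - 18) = u^2 + 5*u + 6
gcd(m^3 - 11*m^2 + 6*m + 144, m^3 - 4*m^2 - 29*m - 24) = m^2 - 5*m - 24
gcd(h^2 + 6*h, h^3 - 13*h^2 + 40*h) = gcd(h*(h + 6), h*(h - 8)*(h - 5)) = h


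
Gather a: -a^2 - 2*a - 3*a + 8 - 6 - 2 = -a^2 - 5*a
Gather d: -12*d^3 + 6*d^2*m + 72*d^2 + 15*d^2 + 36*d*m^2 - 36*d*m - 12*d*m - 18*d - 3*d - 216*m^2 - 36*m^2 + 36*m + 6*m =-12*d^3 + d^2*(6*m + 87) + d*(36*m^2 - 48*m - 21) - 252*m^2 + 42*m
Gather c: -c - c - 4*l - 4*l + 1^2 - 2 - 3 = -2*c - 8*l - 4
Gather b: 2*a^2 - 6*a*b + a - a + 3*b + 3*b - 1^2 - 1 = 2*a^2 + b*(6 - 6*a) - 2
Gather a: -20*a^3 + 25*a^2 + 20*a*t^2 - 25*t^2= -20*a^3 + 25*a^2 + 20*a*t^2 - 25*t^2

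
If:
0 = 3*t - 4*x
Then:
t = 4*x/3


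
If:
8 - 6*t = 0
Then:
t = 4/3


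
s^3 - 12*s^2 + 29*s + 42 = (s - 7)*(s - 6)*(s + 1)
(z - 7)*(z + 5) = z^2 - 2*z - 35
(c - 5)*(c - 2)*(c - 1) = c^3 - 8*c^2 + 17*c - 10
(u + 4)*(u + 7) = u^2 + 11*u + 28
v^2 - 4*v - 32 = (v - 8)*(v + 4)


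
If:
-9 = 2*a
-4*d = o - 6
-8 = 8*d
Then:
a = -9/2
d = -1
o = 10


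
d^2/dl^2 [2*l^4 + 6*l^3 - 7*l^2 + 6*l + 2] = 24*l^2 + 36*l - 14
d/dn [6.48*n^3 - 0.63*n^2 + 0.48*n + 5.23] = 19.44*n^2 - 1.26*n + 0.48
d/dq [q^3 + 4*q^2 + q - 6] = 3*q^2 + 8*q + 1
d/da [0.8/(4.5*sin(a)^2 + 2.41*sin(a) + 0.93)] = -(7.2*sin(a) + 1.928)*cos(a)/(4.5*sin(a)^2 + 2.41*sin(a) + 0.93)^2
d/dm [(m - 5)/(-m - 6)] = -11/(m + 6)^2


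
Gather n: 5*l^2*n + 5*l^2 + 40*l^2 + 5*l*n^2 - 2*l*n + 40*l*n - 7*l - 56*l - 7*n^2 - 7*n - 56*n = 45*l^2 - 63*l + n^2*(5*l - 7) + n*(5*l^2 + 38*l - 63)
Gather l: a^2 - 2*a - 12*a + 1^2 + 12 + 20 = a^2 - 14*a + 33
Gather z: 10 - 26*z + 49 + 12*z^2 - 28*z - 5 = 12*z^2 - 54*z + 54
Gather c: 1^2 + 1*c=c + 1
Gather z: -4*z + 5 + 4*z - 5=0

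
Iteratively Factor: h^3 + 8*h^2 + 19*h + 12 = (h + 4)*(h^2 + 4*h + 3) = (h + 3)*(h + 4)*(h + 1)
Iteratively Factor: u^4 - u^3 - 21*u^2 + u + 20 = (u + 4)*(u^3 - 5*u^2 - u + 5) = (u - 1)*(u + 4)*(u^2 - 4*u - 5) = (u - 1)*(u + 1)*(u + 4)*(u - 5)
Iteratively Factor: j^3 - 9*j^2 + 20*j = (j - 5)*(j^2 - 4*j) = (j - 5)*(j - 4)*(j)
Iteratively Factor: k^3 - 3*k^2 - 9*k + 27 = (k - 3)*(k^2 - 9) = (k - 3)*(k + 3)*(k - 3)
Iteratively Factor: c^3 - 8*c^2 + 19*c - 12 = (c - 4)*(c^2 - 4*c + 3) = (c - 4)*(c - 3)*(c - 1)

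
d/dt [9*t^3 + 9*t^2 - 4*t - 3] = 27*t^2 + 18*t - 4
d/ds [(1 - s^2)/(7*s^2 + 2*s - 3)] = 2*(-s^2 - 4*s - 1)/(49*s^4 + 28*s^3 - 38*s^2 - 12*s + 9)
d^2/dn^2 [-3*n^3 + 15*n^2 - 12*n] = 30 - 18*n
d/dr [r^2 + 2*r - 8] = 2*r + 2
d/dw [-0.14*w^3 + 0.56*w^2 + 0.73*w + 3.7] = -0.42*w^2 + 1.12*w + 0.73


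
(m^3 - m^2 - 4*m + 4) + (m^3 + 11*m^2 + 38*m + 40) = 2*m^3 + 10*m^2 + 34*m + 44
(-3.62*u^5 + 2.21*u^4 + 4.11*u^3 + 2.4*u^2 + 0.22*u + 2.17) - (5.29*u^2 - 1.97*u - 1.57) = -3.62*u^5 + 2.21*u^4 + 4.11*u^3 - 2.89*u^2 + 2.19*u + 3.74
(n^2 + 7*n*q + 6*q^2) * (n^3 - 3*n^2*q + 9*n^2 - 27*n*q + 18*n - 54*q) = n^5 + 4*n^4*q + 9*n^4 - 15*n^3*q^2 + 36*n^3*q + 18*n^3 - 18*n^2*q^3 - 135*n^2*q^2 + 72*n^2*q - 162*n*q^3 - 270*n*q^2 - 324*q^3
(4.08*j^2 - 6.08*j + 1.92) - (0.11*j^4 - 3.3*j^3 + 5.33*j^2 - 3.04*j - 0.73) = -0.11*j^4 + 3.3*j^3 - 1.25*j^2 - 3.04*j + 2.65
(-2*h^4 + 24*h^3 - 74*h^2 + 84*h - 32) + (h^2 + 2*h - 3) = -2*h^4 + 24*h^3 - 73*h^2 + 86*h - 35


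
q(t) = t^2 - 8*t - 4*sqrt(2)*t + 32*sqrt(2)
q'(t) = 2*t - 8 - 4*sqrt(2)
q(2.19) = 20.14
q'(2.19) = -9.28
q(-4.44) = 125.60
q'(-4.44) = -22.54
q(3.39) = 10.45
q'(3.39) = -6.88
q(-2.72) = 89.80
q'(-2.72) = -19.10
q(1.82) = 23.71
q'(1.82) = -10.02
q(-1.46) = 67.33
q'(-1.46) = -16.58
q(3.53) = 9.51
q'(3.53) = -6.60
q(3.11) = 12.45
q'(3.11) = -7.44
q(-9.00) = 249.17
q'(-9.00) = -31.66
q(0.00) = 45.25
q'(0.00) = -13.66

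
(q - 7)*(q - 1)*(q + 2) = q^3 - 6*q^2 - 9*q + 14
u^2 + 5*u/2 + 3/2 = (u + 1)*(u + 3/2)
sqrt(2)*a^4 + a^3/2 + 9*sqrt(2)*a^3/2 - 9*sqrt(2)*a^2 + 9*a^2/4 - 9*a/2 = a*(a - 3/2)*(a + 6)*(sqrt(2)*a + 1/2)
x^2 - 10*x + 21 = (x - 7)*(x - 3)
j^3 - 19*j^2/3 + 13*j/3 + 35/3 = (j - 5)*(j - 7/3)*(j + 1)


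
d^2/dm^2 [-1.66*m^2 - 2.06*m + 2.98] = -3.32000000000000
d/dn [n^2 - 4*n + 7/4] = 2*n - 4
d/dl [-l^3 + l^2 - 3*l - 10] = -3*l^2 + 2*l - 3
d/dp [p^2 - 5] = 2*p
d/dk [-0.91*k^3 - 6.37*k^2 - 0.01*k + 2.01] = -2.73*k^2 - 12.74*k - 0.01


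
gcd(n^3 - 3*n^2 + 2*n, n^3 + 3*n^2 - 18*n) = n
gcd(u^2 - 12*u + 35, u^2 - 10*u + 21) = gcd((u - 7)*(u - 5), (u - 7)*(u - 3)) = u - 7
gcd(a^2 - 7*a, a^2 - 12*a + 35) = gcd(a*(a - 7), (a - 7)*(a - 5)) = a - 7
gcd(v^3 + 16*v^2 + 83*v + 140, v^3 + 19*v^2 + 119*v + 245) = v^2 + 12*v + 35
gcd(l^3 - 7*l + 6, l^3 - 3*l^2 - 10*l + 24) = l^2 + l - 6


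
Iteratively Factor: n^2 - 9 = (n - 3)*(n + 3)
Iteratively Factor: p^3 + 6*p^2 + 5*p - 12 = (p + 3)*(p^2 + 3*p - 4) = (p + 3)*(p + 4)*(p - 1)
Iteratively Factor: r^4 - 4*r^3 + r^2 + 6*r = (r - 3)*(r^3 - r^2 - 2*r) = r*(r - 3)*(r^2 - r - 2) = r*(r - 3)*(r + 1)*(r - 2)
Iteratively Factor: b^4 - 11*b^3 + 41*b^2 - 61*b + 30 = (b - 1)*(b^3 - 10*b^2 + 31*b - 30) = (b - 5)*(b - 1)*(b^2 - 5*b + 6) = (b - 5)*(b - 3)*(b - 1)*(b - 2)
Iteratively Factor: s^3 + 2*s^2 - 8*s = (s - 2)*(s^2 + 4*s) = (s - 2)*(s + 4)*(s)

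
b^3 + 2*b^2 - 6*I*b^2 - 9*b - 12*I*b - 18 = (b + 2)*(b - 3*I)^2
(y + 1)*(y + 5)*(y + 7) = y^3 + 13*y^2 + 47*y + 35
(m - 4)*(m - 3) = m^2 - 7*m + 12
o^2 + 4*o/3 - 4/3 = (o - 2/3)*(o + 2)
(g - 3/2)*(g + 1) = g^2 - g/2 - 3/2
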